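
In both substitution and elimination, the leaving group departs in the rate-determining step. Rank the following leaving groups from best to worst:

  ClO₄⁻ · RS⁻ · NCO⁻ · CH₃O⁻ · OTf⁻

OTf⁻ > ClO₄⁻ > NCO⁻ > RS⁻ > CH₃O⁻

A good leaving group is a weak base: the lower the pKₐ of its conjugate acid, the more readily it departs.
OTf⁻: pKₐ(CF₃SO₃H (triflic acid)) ≈ -14 — charge spread over three oxygens and a CF₃ group; the premier leaving group in synthesis
ClO₄⁻: pKₐ(HClO₄) ≈ -10 — extremely weak base; rarely used for safety reasons
NCO⁻: pKₐ(HOCN) ≈ 3.5 — resonance between N and O
RS⁻: pKₐ(RSH (a thiol)) ≈ 10.5 — moderately basic; rarely leaves without activation
CH₃O⁻: pKₐ(CH₃OH) ≈ 15.5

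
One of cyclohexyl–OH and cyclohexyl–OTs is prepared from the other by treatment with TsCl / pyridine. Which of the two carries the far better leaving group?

cyclohexyl–OTs

From cyclohexyl–OH the departing group would be OH⁻ (pKₐ(H₂O) ≈ 15.7). Strong base; essentially never leaves without prior activation.
From cyclohexyl–OTs the leaving group is OTs⁻ (pKₐ(p-CH₃C₆H₄SO₃H (TsOH)) ≈ -2.8). Resonance-delocalised arenesulfonate.
Treatment with TsCl / pyridine works by converting the hydroxyl into a tosylate, making cyclohexyl–OTs enormously more reactive.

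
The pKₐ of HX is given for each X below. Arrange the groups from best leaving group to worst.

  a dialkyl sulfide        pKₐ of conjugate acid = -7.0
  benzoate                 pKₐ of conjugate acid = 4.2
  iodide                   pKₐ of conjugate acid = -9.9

Lower conjugate-acid pKₐ ⇒ weaker base ⇒ better leaving group.
Sorting by the given values: iodide (-9.9), a dialkyl sulfide (-7.0), benzoate (4.2).

iodide > a dialkyl sulfide > benzoate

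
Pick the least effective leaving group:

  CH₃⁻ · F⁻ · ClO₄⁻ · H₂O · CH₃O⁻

CH₃⁻

ClO₄⁻: pKₐ(HClO₄) ≈ -10
H₂O: pKₐ(H₃O⁺) ≈ -1.7
F⁻: pKₐ(HF) ≈ 3.2
CH₃O⁻: pKₐ(CH₃OH) ≈ 15.5
CH₃⁻: pKₐ(CH₄) ≈ 48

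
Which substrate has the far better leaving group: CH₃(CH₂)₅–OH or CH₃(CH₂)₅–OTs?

From CH₃(CH₂)₅–OH the departing group would be OH⁻ (pKₐ(H₂O) ≈ 15.7). Strong base; essentially never leaves without prior activation.
From CH₃(CH₂)₅–OTs the leaving group is OTs⁻ (pKₐ(p-CH₃C₆H₄SO₃H (TsOH)) ≈ -2.8). Resonance-delocalised arenesulfonate.
(In practice CH₃(CH₂)₅–OTs is made from CH₃(CH₂)₅–OH by treatment with TsCl / pyridine, converting the hydroxyl into a tosylate.)

CH₃(CH₂)₅–OTs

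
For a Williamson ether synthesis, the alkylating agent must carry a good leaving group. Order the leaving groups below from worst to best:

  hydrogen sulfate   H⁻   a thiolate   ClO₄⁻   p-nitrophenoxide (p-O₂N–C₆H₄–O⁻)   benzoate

ClO₄⁻: pKₐ(HClO₄) ≈ -10 — extremely weak base; rarely used for safety reasons
hydrogen sulfate: pKₐ(H₂SO₄) ≈ -3
benzoate: pKₐ(C₆H₅COOH) ≈ 4.2 — aryl carboxylate
p-nitrophenoxide (p-O₂N–C₆H₄–O⁻): pKₐ(p-nitrophenol) ≈ 7.2
a thiolate: pKₐ(RSH (a thiol)) ≈ 10.5 — moderately basic; rarely leaves without activation
H⁻: pKₐ(H₂) ≈ 36 — extremely strong base; leaves only in special hydride-transfer contexts
Listed from poorest to best leaving group as asked.

H⁻ < a thiolate < p-nitrophenoxide (p-O₂N–C₆H₄–O⁻) < benzoate < hydrogen sulfate < ClO₄⁻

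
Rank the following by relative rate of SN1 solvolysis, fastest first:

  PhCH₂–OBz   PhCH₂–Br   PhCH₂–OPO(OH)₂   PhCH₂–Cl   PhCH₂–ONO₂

PhCH₂–Br > PhCH₂–Cl > PhCH₂–ONO₂ > PhCH₂–OPO(OH)₂ > PhCH₂–OBz

With the same alkyl group throughout, only the leaving group differentiates the rates.
Rank by basicity of the departing species: weakest base leaves most easily.
PhCH₂–Br loses Br⁻: pKₐ(HBr) ≈ -9
PhCH₂–Cl loses Cl⁻: pKₐ(HCl) ≈ -7
PhCH₂–ONO₂ loses NO₃⁻: pKₐ(HNO₃) ≈ -1.3
PhCH₂–OPO(OH)₂ loses H₂PO₄⁻: pKₐ(H₃PO₄) ≈ 2.1
PhCH₂–OBz loses PhCOO⁻: pKₐ(C₆H₅COOH) ≈ 4.2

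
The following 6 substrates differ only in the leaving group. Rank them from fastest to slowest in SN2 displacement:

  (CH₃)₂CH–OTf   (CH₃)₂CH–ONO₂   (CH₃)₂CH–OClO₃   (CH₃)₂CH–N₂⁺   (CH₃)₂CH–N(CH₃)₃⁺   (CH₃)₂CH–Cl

(CH₃)₂CH–N₂⁺ > (CH₃)₂CH–OTf > (CH₃)₂CH–OClO₃ > (CH₃)₂CH–Cl > (CH₃)₂CH–ONO₂ > (CH₃)₂CH–N(CH₃)₃⁺

Same R in every case — rank the leaving groups.
Rank by basicity of the departing species: weakest base leaves most easily.
(CH₃)₂CH–N₂⁺ loses N₂: no meaningful conjugate acid; N₂ departs as an exceptionally stable neutral molecule
(CH₃)₂CH–OTf loses OTf⁻: pKₐ(CF₃SO₃H (triflic acid)) ≈ -14
(CH₃)₂CH–OClO₃ loses ClO₄⁻: pKₐ(HClO₄) ≈ -10
(CH₃)₂CH–Cl loses Cl⁻: pKₐ(HCl) ≈ -7
(CH₃)₂CH–ONO₂ loses NO₃⁻: pKₐ(HNO₃) ≈ -1.3
(CH₃)₂CH–N(CH₃)₃⁺ loses NR'₃: pKₐ(R'₃NH⁺) ≈ 10.7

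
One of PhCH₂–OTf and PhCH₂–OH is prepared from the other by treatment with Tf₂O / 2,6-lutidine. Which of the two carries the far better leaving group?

PhCH₂–OTf

From PhCH₂–OH the departing group would be OH⁻ (pKₐ(H₂O) ≈ 15.7). Strong base; essentially never leaves without prior activation.
From PhCH₂–OTf the leaving group is OTf⁻ (pKₐ(CF₃SO₃H (triflic acid)) ≈ -14). Charge spread over three oxygens and a CF₃ group; the premier leaving group in synthesis.
Treatment with Tf₂O / 2,6-lutidine works by converting the hydroxyl into a triflate, making PhCH₂–OTf enormously more reactive.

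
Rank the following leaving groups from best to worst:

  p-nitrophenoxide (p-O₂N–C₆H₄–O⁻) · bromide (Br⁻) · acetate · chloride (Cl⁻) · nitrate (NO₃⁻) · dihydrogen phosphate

bromide (Br⁻) > chloride (Cl⁻) > nitrate (NO₃⁻) > dihydrogen phosphate > acetate > p-nitrophenoxide (p-O₂N–C₆H₄–O⁻)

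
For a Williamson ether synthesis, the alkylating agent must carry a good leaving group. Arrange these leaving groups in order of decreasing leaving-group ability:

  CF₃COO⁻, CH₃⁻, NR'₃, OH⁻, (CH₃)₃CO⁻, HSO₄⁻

HSO₄⁻: pKₐ(H₂SO₄) ≈ -3
CF₃COO⁻: pKₐ(CF₃COOH) ≈ 0.2
NR'₃: pKₐ(R'₃NH⁺) ≈ 10.7
OH⁻: pKₐ(H₂O) ≈ 15.7
(CH₃)₃CO⁻: pKₐ(t-BuOH) ≈ 18
CH₃⁻: pKₐ(CH₄) ≈ 48

HSO₄⁻ > CF₃COO⁻ > NR'₃ > OH⁻ > (CH₃)₃CO⁻ > CH₃⁻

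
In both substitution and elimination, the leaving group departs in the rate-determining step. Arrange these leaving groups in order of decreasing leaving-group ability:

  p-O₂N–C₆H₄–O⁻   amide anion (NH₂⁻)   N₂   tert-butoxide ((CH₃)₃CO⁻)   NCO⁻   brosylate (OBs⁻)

Leaving-group ability tracks the stability of the departed species; conjugate-acid pKₐ is the usual yardstick (lower pKₐ → better LG).
N₂: no meaningful conjugate acid; N₂ departs as an exceptionally stable neutral molecule
brosylate (OBs⁻): pKₐ(p-BrC₆H₄SO₃H) ≈ -2.8
NCO⁻: pKₐ(HOCN) ≈ 3.5
p-O₂N–C₆H₄–O⁻: pKₐ(p-nitrophenol) ≈ 7.2
tert-butoxide ((CH₃)₃CO⁻): pKₐ(t-BuOH) ≈ 18
amide anion (NH₂⁻): pKₐ(NH₃) ≈ 38

N₂ > brosylate (OBs⁻) > NCO⁻ > p-O₂N–C₆H₄–O⁻ > tert-butoxide ((CH₃)₃CO⁻) > amide anion (NH₂⁻)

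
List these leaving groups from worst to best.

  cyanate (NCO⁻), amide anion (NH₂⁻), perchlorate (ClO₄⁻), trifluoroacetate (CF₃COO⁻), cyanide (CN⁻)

amide anion (NH₂⁻) < cyanide (CN⁻) < cyanate (NCO⁻) < trifluoroacetate (CF₃COO⁻) < perchlorate (ClO₄⁻)

The more stable X⁻ (or X) is on its own — i.e. the weaker a base it is — the better a leaving group it makes.
perchlorate (ClO₄⁻): pKₐ(HClO₄) ≈ -10
trifluoroacetate (CF₃COO⁻): pKₐ(CF₃COOH) ≈ 0.2
cyanate (NCO⁻): pKₐ(HOCN) ≈ 3.5
cyanide (CN⁻): pKₐ(HCN) ≈ 9.2 — sp carbon stabilises the charge somewhat, but still a poor LG
amide anion (NH₂⁻): pKₐ(NH₃) ≈ 38 — extremely strong base; never a leaving group
Reversing gives the worst-to-best order requested.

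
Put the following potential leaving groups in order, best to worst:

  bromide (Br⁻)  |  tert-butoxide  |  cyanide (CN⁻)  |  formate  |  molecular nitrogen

molecular nitrogen > bromide (Br⁻) > formate > cyanide (CN⁻) > tert-butoxide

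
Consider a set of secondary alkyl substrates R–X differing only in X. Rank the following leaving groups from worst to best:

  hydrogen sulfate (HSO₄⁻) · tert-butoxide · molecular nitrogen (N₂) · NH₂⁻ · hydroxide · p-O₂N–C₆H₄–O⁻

NH₂⁻ < tert-butoxide < hydroxide < p-O₂N–C₆H₄–O⁻ < hydrogen sulfate (HSO₄⁻) < molecular nitrogen (N₂)

molecular nitrogen (N₂): no meaningful conjugate acid; N₂ departs as an exceptionally stable neutral molecule
hydrogen sulfate (HSO₄⁻): pKₐ(H₂SO₄) ≈ -3
p-O₂N–C₆H₄–O⁻: pKₐ(p-nitrophenol) ≈ 7.2
hydroxide: pKₐ(H₂O) ≈ 15.7
tert-butoxide: pKₐ(t-BuOH) ≈ 18
NH₂⁻: pKₐ(NH₃) ≈ 38 — extremely strong base; never a leaving group
Reversing gives the worst-to-best order requested.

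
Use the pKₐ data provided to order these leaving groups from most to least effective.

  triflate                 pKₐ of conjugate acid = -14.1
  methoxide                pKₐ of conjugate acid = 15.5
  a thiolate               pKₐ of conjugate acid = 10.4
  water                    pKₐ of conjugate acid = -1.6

triflate > water > a thiolate > methoxide

Lower conjugate-acid pKₐ ⇒ weaker base ⇒ better leaving group.
Sorting by the given values: triflate (-14.1), water (-1.6), a thiolate (10.4), methoxide (15.5).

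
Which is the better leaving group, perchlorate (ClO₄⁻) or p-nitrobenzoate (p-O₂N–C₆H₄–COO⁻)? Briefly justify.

perchlorate (ClO₄⁻) is the better leaving group.
pKₐ(HClO₄) ≈ -10 versus pKₐ(p-nitrobenzoic acid) ≈ 3.4: perchlorate (ClO₄⁻) is the much weaker base.
Extremely weak base; rarely used for safety reasons.

perchlorate (ClO₄⁻)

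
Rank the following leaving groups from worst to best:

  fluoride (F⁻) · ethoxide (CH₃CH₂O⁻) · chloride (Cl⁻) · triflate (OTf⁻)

The more stable X⁻ (or X) is on its own — i.e. the weaker a base it is — the better a leaving group it makes.
triflate (OTf⁻): pKₐ(CF₃SO₃H (triflic acid)) ≈ -14
chloride (Cl⁻): pKₐ(HCl) ≈ -7
fluoride (F⁻): pKₐ(HF) ≈ 3.2 — small and strongly basic; the poor halide leaving group
ethoxide (CH₃CH₂O⁻): pKₐ(CH₃CH₂OH) ≈ 16
Listed from poorest to best leaving group as asked.

ethoxide (CH₃CH₂O⁻) < fluoride (F⁻) < chloride (Cl⁻) < triflate (OTf⁻)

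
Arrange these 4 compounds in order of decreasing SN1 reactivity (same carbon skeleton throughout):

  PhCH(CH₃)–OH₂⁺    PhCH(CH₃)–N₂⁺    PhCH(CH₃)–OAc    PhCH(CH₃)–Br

PhCH(CH₃)–N₂⁺ > PhCH(CH₃)–Br > PhCH(CH₃)–OH₂⁺ > PhCH(CH₃)–OAc

With the same alkyl group throughout, only the leaving group differentiates the rates.
Rank by basicity of the departing species: weakest base leaves most easily.
PhCH(CH₃)–N₂⁺ loses N₂: no meaningful conjugate acid; N₂ departs as an exceptionally stable neutral molecule
PhCH(CH₃)–Br loses Br⁻: pKₐ(HBr) ≈ -9
PhCH(CH₃)–OH₂⁺ loses H₂O: pKₐ(H₃O⁺) ≈ -1.7
PhCH(CH₃)–OAc loses AcO⁻: pKₐ(CH₃COOH) ≈ 4.8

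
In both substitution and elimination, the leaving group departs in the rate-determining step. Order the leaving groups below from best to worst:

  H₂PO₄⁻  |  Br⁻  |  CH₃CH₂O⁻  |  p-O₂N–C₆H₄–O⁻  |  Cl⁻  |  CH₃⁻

Br⁻ > Cl⁻ > H₂PO₄⁻ > p-O₂N–C₆H₄–O⁻ > CH₃CH₂O⁻ > CH₃⁻

The more stable X⁻ (or X) is on its own — i.e. the weaker a base it is — the better a leaving group it makes.
Br⁻: pKₐ(HBr) ≈ -9
Cl⁻: pKₐ(HCl) ≈ -7
H₂PO₄⁻: pKₐ(H₃PO₄) ≈ 2.1
p-O₂N–C₆H₄–O⁻: pKₐ(p-nitrophenol) ≈ 7.2
CH₃CH₂O⁻: pKₐ(CH₃CH₂OH) ≈ 16
CH₃⁻: pKₐ(CH₄) ≈ 48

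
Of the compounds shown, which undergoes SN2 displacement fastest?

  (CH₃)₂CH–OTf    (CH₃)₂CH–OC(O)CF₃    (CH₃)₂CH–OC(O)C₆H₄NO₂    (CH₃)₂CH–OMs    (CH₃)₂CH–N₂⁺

(CH₃)₂CH–N₂⁺

Same R in every case — rank the leaving groups.
Leaving-group ability tracks the stability of the departed species; conjugate-acid pKₐ is the usual yardstick (lower pKₐ → better LG).
(CH₃)₂CH–N₂⁺ loses N₂: no meaningful conjugate acid; N₂ departs as an exceptionally stable neutral molecule
(CH₃)₂CH–OTf loses OTf⁻: pKₐ(CF₃SO₃H (triflic acid)) ≈ -14
(CH₃)₂CH–OMs loses OMs⁻: pKₐ(CH₃SO₃H (MsOH)) ≈ -1.9
(CH₃)₂CH–OC(O)CF₃ loses CF₃COO⁻: pKₐ(CF₃COOH) ≈ 0.2
(CH₃)₂CH–OC(O)C₆H₄NO₂ loses p-O₂N–C₆H₄–COO⁻: pKₐ(p-nitrobenzoic acid) ≈ 3.4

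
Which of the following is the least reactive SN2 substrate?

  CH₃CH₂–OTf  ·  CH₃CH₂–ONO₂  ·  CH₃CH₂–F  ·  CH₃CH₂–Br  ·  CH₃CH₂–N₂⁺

Same R in every case — rank the leaving groups.
Leaving-group ability tracks the stability of the departed species; conjugate-acid pKₐ is the usual yardstick (lower pKₐ → better LG).
CH₃CH₂–N₂⁺ loses N₂: no meaningful conjugate acid; N₂ departs as an exceptionally stable neutral molecule
CH₃CH₂–OTf loses OTf⁻: pKₐ(CF₃SO₃H (triflic acid)) ≈ -14
CH₃CH₂–Br loses Br⁻: pKₐ(HBr) ≈ -9
CH₃CH₂–ONO₂ loses NO₃⁻: pKₐ(HNO₃) ≈ -1.3
CH₃CH₂–F loses F⁻: pKₐ(HF) ≈ 3.2

CH₃CH₂–F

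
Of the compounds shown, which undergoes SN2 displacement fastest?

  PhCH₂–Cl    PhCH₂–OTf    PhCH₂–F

PhCH₂–OTf

Identical carbon frameworks mean the comparison reduces to leaving-group quality.
Rank by basicity of the departing species: weakest base leaves most easily.
PhCH₂–OTf loses OTf⁻: pKₐ(CF₃SO₃H (triflic acid)) ≈ -14
PhCH₂–Cl loses Cl⁻: pKₐ(HCl) ≈ -7
PhCH₂–F loses F⁻: pKₐ(HF) ≈ 3.2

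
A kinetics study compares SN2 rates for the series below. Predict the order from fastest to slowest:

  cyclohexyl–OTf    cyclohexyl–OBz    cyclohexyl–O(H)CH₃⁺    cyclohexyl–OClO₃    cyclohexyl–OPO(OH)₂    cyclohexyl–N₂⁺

Identical carbon frameworks mean the comparison reduces to leaving-group quality.
Rank by basicity of the departing species: weakest base leaves most easily.
cyclohexyl–N₂⁺ loses N₂: no meaningful conjugate acid; N₂ departs as an exceptionally stable neutral molecule
cyclohexyl–OTf loses OTf⁻: pKₐ(CF₃SO₃H (triflic acid)) ≈ -14
cyclohexyl–OClO₃ loses ClO₄⁻: pKₐ(HClO₄) ≈ -10
cyclohexyl–O(H)CH₃⁺ loses R'OH: pKₐ(R'OH₂⁺) ≈ -2.4
cyclohexyl–OPO(OH)₂ loses H₂PO₄⁻: pKₐ(H₃PO₄) ≈ 2.1
cyclohexyl–OBz loses PhCOO⁻: pKₐ(C₆H₅COOH) ≈ 4.2

cyclohexyl–N₂⁺ > cyclohexyl–OTf > cyclohexyl–OClO₃ > cyclohexyl–O(H)CH₃⁺ > cyclohexyl–OPO(OH)₂ > cyclohexyl–OBz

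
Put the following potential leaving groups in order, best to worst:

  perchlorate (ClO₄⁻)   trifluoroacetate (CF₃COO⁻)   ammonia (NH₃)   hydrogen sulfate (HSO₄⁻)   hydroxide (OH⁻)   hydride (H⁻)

perchlorate (ClO₄⁻) > hydrogen sulfate (HSO₄⁻) > trifluoroacetate (CF₃COO⁻) > ammonia (NH₃) > hydroxide (OH⁻) > hydride (H⁻)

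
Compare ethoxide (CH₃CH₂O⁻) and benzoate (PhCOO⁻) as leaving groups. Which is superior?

benzoate (PhCOO⁻) is the better leaving group.
pKₐ(C₆H₅COOH) ≈ 4.2 versus pKₐ(CH₃CH₂OH) ≈ 16: benzoate (PhCOO⁻) is the much weaker base.
Aryl carboxylate.

benzoate (PhCOO⁻)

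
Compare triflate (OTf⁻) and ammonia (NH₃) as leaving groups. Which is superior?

triflate (OTf⁻)

triflate (OTf⁻) is the better leaving group.
pKₐ(CF₃SO₃H (triflic acid)) ≈ -14 versus pKₐ(NH₄⁺) ≈ 9.2: triflate (OTf⁻) is the much weaker base.
Charge spread over three oxygens and a CF₃ group; the premier leaving group in synthesis.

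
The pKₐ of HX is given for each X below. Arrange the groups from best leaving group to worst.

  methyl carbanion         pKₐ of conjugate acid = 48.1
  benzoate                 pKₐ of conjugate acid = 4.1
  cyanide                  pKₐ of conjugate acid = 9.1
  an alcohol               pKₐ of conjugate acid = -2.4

an alcohol > benzoate > cyanide > methyl carbanion

Lower conjugate-acid pKₐ ⇒ weaker base ⇒ better leaving group.
Sorting by the given values: an alcohol (-2.4), benzoate (4.1), cyanide (9.1), methyl carbanion (48.1).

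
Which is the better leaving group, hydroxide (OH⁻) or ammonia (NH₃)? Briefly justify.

ammonia (NH₃)

ammonia (NH₃) is the better leaving group.
pKₐ(NH₄⁺) ≈ 9.2 versus pKₐ(H₂O) ≈ 15.7: ammonia (NH₃) is the much weaker base.
Neutral but moderately basic; leaves from R–NH₃⁺.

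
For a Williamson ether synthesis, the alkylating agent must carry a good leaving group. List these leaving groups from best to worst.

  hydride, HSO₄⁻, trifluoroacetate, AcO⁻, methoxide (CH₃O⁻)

The more stable X⁻ (or X) is on its own — i.e. the weaker a base it is — the better a leaving group it makes.
HSO₄⁻: pKₐ(H₂SO₄) ≈ -3
trifluoroacetate: pKₐ(CF₃COOH) ≈ 0.2
AcO⁻: pKₐ(CH₃COOH) ≈ 4.8
methoxide (CH₃O⁻): pKₐ(CH₃OH) ≈ 15.5
hydride: pKₐ(H₂) ≈ 36

HSO₄⁻ > trifluoroacetate > AcO⁻ > methoxide (CH₃O⁻) > hydride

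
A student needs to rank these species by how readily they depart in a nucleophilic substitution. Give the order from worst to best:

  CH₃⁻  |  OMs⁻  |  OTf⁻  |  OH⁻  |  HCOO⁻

CH₃⁻ < OH⁻ < HCOO⁻ < OMs⁻ < OTf⁻

OTf⁻: pKₐ(CF₃SO₃H (triflic acid)) ≈ -14 — charge spread over three oxygens and a CF₃ group; the premier leaving group in synthesis
OMs⁻: pKₐ(CH₃SO₃H (MsOH)) ≈ -1.9 — resonance-delocalised alkanesulfonate
HCOO⁻: pKₐ(HCOOH) ≈ 3.8
OH⁻: pKₐ(H₂O) ≈ 15.7
CH₃⁻: pKₐ(CH₄) ≈ 48 — unstabilised carbanion; the worst conceivable leaving group
The question asks for worst first, so the sequence is read in increasing leaving-group ability.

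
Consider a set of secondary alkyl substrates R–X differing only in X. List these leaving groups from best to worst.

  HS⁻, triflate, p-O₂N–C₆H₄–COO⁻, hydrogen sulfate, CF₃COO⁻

triflate > hydrogen sulfate > CF₃COO⁻ > p-O₂N–C₆H₄–COO⁻ > HS⁻

The more stable X⁻ (or X) is on its own — i.e. the weaker a base it is — the better a leaving group it makes.
triflate: pKₐ(CF₃SO₃H (triflic acid)) ≈ -14
hydrogen sulfate: pKₐ(H₂SO₄) ≈ -3 — conjugate base of a strong mineral acid
CF₃COO⁻: pKₐ(CF₃COOH) ≈ 0.2 — strongly electron-withdrawing CF₃ stabilises the carboxylate
p-O₂N–C₆H₄–COO⁻: pKₐ(p-nitrobenzoic acid) ≈ 3.4 — electron-withdrawing nitro group stabilises the carboxylate
HS⁻: pKₐ(H₂S) ≈ 7 — larger and more polarisable than the oxygen analogue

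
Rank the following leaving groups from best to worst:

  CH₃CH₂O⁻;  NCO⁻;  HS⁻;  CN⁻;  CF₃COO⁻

CF₃COO⁻ > NCO⁻ > HS⁻ > CN⁻ > CH₃CH₂O⁻

CF₃COO⁻: pKₐ(CF₃COOH) ≈ 0.2
NCO⁻: pKₐ(HOCN) ≈ 3.5
HS⁻: pKₐ(H₂S) ≈ 7
CN⁻: pKₐ(HCN) ≈ 9.2
CH₃CH₂O⁻: pKₐ(CH₃CH₂OH) ≈ 16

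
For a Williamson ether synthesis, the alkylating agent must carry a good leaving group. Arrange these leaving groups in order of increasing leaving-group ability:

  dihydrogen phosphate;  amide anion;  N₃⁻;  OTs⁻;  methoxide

Rank by basicity of the departing species: weakest base leaves most easily.
OTs⁻: pKₐ(p-CH₃C₆H₄SO₃H (TsOH)) ≈ -2.8
dihydrogen phosphate: pKₐ(H₃PO₄) ≈ 2.1
N₃⁻: pKₐ(HN₃) ≈ 4.7
methoxide: pKₐ(CH₃OH) ≈ 15.5
amide anion: pKₐ(NH₃) ≈ 38
Listed from poorest to best leaving group as asked.

amide anion < methoxide < N₃⁻ < dihydrogen phosphate < OTs⁻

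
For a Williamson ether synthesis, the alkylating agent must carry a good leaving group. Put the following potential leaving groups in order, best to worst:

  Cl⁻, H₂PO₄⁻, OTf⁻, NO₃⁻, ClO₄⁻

A good leaving group is a weak base: the lower the pKₐ of its conjugate acid, the more readily it departs.
OTf⁻: pKₐ(CF₃SO₃H (triflic acid)) ≈ -14
ClO₄⁻: pKₐ(HClO₄) ≈ -10
Cl⁻: pKₐ(HCl) ≈ -7
NO₃⁻: pKₐ(HNO₃) ≈ -1.3
H₂PO₄⁻: pKₐ(H₃PO₄) ≈ 2.1

OTf⁻ > ClO₄⁻ > Cl⁻ > NO₃⁻ > H₂PO₄⁻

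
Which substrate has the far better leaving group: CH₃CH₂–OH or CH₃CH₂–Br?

From CH₃CH₂–OH the departing group would be OH⁻ (pKₐ(H₂O) ≈ 15.7). Strong base; essentially never leaves without prior activation.
From CH₃CH₂–Br the leaving group is Br⁻ (pKₐ(HBr) ≈ -9). Weak base; good leaving group.
(In practice CH₃CH₂–Br is made from CH₃CH₂–OH by treatment with PBr₃, replacing the hydroxyl with bromide.)

CH₃CH₂–Br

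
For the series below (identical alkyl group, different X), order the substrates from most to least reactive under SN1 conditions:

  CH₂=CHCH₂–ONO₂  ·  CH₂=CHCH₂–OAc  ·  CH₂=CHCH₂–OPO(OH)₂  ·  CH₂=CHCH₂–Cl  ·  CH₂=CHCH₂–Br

Identical carbon frameworks mean the comparison reduces to leaving-group quality.
A good leaving group is a weak base: the lower the pKₐ of its conjugate acid, the more readily it departs.
CH₂=CHCH₂–Br loses Br⁻: pKₐ(HBr) ≈ -9
CH₂=CHCH₂–Cl loses Cl⁻: pKₐ(HCl) ≈ -7
CH₂=CHCH₂–ONO₂ loses NO₃⁻: pKₐ(HNO₃) ≈ -1.3
CH₂=CHCH₂–OPO(OH)₂ loses H₂PO₄⁻: pKₐ(H₃PO₄) ≈ 2.1
CH₂=CHCH₂–OAc loses AcO⁻: pKₐ(CH₃COOH) ≈ 4.8

CH₂=CHCH₂–Br > CH₂=CHCH₂–Cl > CH₂=CHCH₂–ONO₂ > CH₂=CHCH₂–OPO(OH)₂ > CH₂=CHCH₂–OAc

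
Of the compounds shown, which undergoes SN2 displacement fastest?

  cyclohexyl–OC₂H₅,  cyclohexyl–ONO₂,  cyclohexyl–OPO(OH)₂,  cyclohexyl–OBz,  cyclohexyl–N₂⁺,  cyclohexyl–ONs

The skeletons are identical, so relative rate is governed entirely by leaving-group ability.
Rank by basicity of the departing species: weakest base leaves most easily.
cyclohexyl–N₂⁺ loses N₂: no meaningful conjugate acid; N₂ departs as an exceptionally stable neutral molecule
cyclohexyl–ONs loses ONs⁻: pKₐ(p-O₂NC₆H₄SO₃H) ≈ -3.5
cyclohexyl–ONO₂ loses NO₃⁻: pKₐ(HNO₃) ≈ -1.3
cyclohexyl–OPO(OH)₂ loses H₂PO₄⁻: pKₐ(H₃PO₄) ≈ 2.1
cyclohexyl–OBz loses PhCOO⁻: pKₐ(C₆H₅COOH) ≈ 4.2
cyclohexyl–OC₂H₅ loses CH₃CH₂O⁻: pKₐ(CH₃CH₂OH) ≈ 16

cyclohexyl–N₂⁺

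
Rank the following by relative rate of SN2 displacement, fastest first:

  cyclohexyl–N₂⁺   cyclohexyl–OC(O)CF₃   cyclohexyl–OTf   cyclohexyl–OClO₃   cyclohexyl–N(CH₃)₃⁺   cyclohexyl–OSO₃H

cyclohexyl–N₂⁺ > cyclohexyl–OTf > cyclohexyl–OClO₃ > cyclohexyl–OSO₃H > cyclohexyl–OC(O)CF₃ > cyclohexyl–N(CH₃)₃⁺

Same R in every case — rank the leaving groups.
The more stable X⁻ (or X) is on its own — i.e. the weaker a base it is — the better a leaving group it makes.
cyclohexyl–N₂⁺ loses N₂: no meaningful conjugate acid; N₂ departs as an exceptionally stable neutral molecule
cyclohexyl–OTf loses OTf⁻: pKₐ(CF₃SO₃H (triflic acid)) ≈ -14
cyclohexyl–OClO₃ loses ClO₄⁻: pKₐ(HClO₄) ≈ -10
cyclohexyl–OSO₃H loses HSO₄⁻: pKₐ(H₂SO₄) ≈ -3
cyclohexyl–OC(O)CF₃ loses CF₃COO⁻: pKₐ(CF₃COOH) ≈ 0.2
cyclohexyl–N(CH₃)₃⁺ loses NR'₃: pKₐ(R'₃NH⁺) ≈ 10.7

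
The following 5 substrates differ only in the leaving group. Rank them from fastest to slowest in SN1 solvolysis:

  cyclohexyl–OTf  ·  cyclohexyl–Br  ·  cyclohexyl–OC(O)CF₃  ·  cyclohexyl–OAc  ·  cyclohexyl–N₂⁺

Same R in every case — rank the leaving groups.
The more stable X⁻ (or X) is on its own — i.e. the weaker a base it is — the better a leaving group it makes.
cyclohexyl–N₂⁺ loses N₂: no meaningful conjugate acid; N₂ departs as an exceptionally stable neutral molecule
cyclohexyl–OTf loses OTf⁻: pKₐ(CF₃SO₃H (triflic acid)) ≈ -14
cyclohexyl–Br loses Br⁻: pKₐ(HBr) ≈ -9
cyclohexyl–OC(O)CF₃ loses CF₃COO⁻: pKₐ(CF₃COOH) ≈ 0.2
cyclohexyl–OAc loses AcO⁻: pKₐ(CH₃COOH) ≈ 4.8

cyclohexyl–N₂⁺ > cyclohexyl–OTf > cyclohexyl–Br > cyclohexyl–OC(O)CF₃ > cyclohexyl–OAc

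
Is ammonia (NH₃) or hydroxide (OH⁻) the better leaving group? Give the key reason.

ammonia (NH₃)

ammonia (NH₃) is the better leaving group.
pKₐ(NH₄⁺) ≈ 9.2 versus pKₐ(H₂O) ≈ 15.7: ammonia (NH₃) is the much weaker base.
Neutral but moderately basic; leaves from R–NH₃⁺.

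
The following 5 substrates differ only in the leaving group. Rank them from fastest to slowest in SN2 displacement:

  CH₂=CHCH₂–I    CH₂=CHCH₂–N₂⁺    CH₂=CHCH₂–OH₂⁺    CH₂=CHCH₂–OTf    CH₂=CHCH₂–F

Identical carbon frameworks mean the comparison reduces to leaving-group quality.
A good leaving group is a weak base: the lower the pKₐ of its conjugate acid, the more readily it departs.
CH₂=CHCH₂–N₂⁺ loses N₂: no meaningful conjugate acid; N₂ departs as an exceptionally stable neutral molecule
CH₂=CHCH₂–OTf loses OTf⁻: pKₐ(CF₃SO₃H (triflic acid)) ≈ -14
CH₂=CHCH₂–I loses I⁻: pKₐ(HI) ≈ -10
CH₂=CHCH₂–OH₂⁺ loses H₂O: pKₐ(H₃O⁺) ≈ -1.7
CH₂=CHCH₂–F loses F⁻: pKₐ(HF) ≈ 3.2

CH₂=CHCH₂–N₂⁺ > CH₂=CHCH₂–OTf > CH₂=CHCH₂–I > CH₂=CHCH₂–OH₂⁺ > CH₂=CHCH₂–F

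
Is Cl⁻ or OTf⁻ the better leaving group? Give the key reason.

OTf⁻

OTf⁻ is the better leaving group.
pKₐ(CF₃SO₃H (triflic acid)) ≈ -14 versus pKₐ(HCl) ≈ -7: OTf⁻ is the much weaker base.
Charge spread over three oxygens and a CF₃ group; the premier leaving group in synthesis.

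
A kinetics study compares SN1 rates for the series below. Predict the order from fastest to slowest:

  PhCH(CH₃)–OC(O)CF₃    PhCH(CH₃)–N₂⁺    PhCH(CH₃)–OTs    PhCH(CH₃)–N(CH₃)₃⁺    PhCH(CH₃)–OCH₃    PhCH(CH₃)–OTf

Identical carbon frameworks mean the comparison reduces to leaving-group quality.
A good leaving group is a weak base: the lower the pKₐ of its conjugate acid, the more readily it departs.
PhCH(CH₃)–N₂⁺ loses N₂: no meaningful conjugate acid; N₂ departs as an exceptionally stable neutral molecule
PhCH(CH₃)–OTf loses OTf⁻: pKₐ(CF₃SO₃H (triflic acid)) ≈ -14
PhCH(CH₃)–OTs loses OTs⁻: pKₐ(p-CH₃C₆H₄SO₃H (TsOH)) ≈ -2.8
PhCH(CH₃)–OC(O)CF₃ loses CF₃COO⁻: pKₐ(CF₃COOH) ≈ 0.2
PhCH(CH₃)–N(CH₃)₃⁺ loses NR'₃: pKₐ(R'₃NH⁺) ≈ 10.7
PhCH(CH₃)–OCH₃ loses CH₃O⁻: pKₐ(CH₃OH) ≈ 15.5

PhCH(CH₃)–N₂⁺ > PhCH(CH₃)–OTf > PhCH(CH₃)–OTs > PhCH(CH₃)–OC(O)CF₃ > PhCH(CH₃)–N(CH₃)₃⁺ > PhCH(CH₃)–OCH₃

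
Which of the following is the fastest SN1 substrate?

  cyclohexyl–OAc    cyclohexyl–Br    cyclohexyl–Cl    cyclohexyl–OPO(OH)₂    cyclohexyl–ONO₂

The skeletons are identical, so relative rate is governed entirely by leaving-group ability.
The more stable X⁻ (or X) is on its own — i.e. the weaker a base it is — the better a leaving group it makes.
cyclohexyl–Br loses Br⁻: pKₐ(HBr) ≈ -9
cyclohexyl–Cl loses Cl⁻: pKₐ(HCl) ≈ -7
cyclohexyl–ONO₂ loses NO₃⁻: pKₐ(HNO₃) ≈ -1.3
cyclohexyl–OPO(OH)₂ loses H₂PO₄⁻: pKₐ(H₃PO₄) ≈ 2.1
cyclohexyl–OAc loses AcO⁻: pKₐ(CH₃COOH) ≈ 4.8

cyclohexyl–Br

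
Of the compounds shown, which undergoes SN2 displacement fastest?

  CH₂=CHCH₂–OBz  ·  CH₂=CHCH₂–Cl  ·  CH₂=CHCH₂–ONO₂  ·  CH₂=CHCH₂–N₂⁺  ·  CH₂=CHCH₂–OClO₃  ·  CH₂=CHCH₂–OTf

CH₂=CHCH₂–N₂⁺

With the same alkyl group throughout, only the leaving group differentiates the rates.
A good leaving group is a weak base: the lower the pKₐ of its conjugate acid, the more readily it departs.
CH₂=CHCH₂–N₂⁺ loses N₂: no meaningful conjugate acid; N₂ departs as an exceptionally stable neutral molecule
CH₂=CHCH₂–OTf loses OTf⁻: pKₐ(CF₃SO₃H (triflic acid)) ≈ -14
CH₂=CHCH₂–OClO₃ loses ClO₄⁻: pKₐ(HClO₄) ≈ -10
CH₂=CHCH₂–Cl loses Cl⁻: pKₐ(HCl) ≈ -7
CH₂=CHCH₂–ONO₂ loses NO₃⁻: pKₐ(HNO₃) ≈ -1.3
CH₂=CHCH₂–OBz loses PhCOO⁻: pKₐ(C₆H₅COOH) ≈ 4.2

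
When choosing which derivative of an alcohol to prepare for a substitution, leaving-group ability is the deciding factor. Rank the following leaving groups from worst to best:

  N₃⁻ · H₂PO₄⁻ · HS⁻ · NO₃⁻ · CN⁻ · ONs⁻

CN⁻ < HS⁻ < N₃⁻ < H₂PO₄⁻ < NO₃⁻ < ONs⁻

Rank by basicity of the departing species: weakest base leaves most easily.
ONs⁻: pKₐ(p-O₂NC₆H₄SO₃H) ≈ -3.5
NO₃⁻: pKₐ(HNO₃) ≈ -1.3 — resonance-delocalised over three oxygens
H₂PO₄⁻: pKₐ(H₃PO₄) ≈ 2.1
N₃⁻: pKₐ(HN₃) ≈ 4.7
HS⁻: pKₐ(H₂S) ≈ 7 — larger and more polarisable than the oxygen analogue
CN⁻: pKₐ(HCN) ≈ 9.2 — sp carbon stabilises the charge somewhat, but still a poor LG
Reversing gives the worst-to-best order requested.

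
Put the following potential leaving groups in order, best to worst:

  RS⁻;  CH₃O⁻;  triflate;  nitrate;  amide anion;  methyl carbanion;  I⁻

triflate > I⁻ > nitrate > RS⁻ > CH₃O⁻ > amide anion > methyl carbanion

Leaving-group ability tracks the stability of the departed species; conjugate-acid pKₐ is the usual yardstick (lower pKₐ → better LG).
triflate: pKₐ(CF₃SO₃H (triflic acid)) ≈ -14
I⁻: pKₐ(HI) ≈ -10
nitrate: pKₐ(HNO₃) ≈ -1.3
RS⁻: pKₐ(RSH (a thiol)) ≈ 10.5
CH₃O⁻: pKₐ(CH₃OH) ≈ 15.5
amide anion: pKₐ(NH₃) ≈ 38
methyl carbanion: pKₐ(CH₄) ≈ 48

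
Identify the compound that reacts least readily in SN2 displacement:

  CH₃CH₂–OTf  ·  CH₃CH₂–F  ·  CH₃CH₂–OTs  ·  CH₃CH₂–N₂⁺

CH₃CH₂–F

Same R in every case — rank the leaving groups.
Leaving-group ability tracks the stability of the departed species; conjugate-acid pKₐ is the usual yardstick (lower pKₐ → better LG).
CH₃CH₂–N₂⁺ loses N₂: no meaningful conjugate acid; N₂ departs as an exceptionally stable neutral molecule
CH₃CH₂–OTf loses OTf⁻: pKₐ(CF₃SO₃H (triflic acid)) ≈ -14
CH₃CH₂–OTs loses OTs⁻: pKₐ(p-CH₃C₆H₄SO₃H (TsOH)) ≈ -2.8
CH₃CH₂–F loses F⁻: pKₐ(HF) ≈ 3.2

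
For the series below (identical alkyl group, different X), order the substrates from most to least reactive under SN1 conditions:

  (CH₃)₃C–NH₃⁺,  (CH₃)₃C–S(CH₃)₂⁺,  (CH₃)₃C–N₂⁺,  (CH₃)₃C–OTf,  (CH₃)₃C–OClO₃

With the same alkyl group throughout, only the leaving group differentiates the rates.
Leaving-group ability tracks the stability of the departed species; conjugate-acid pKₐ is the usual yardstick (lower pKₐ → better LG).
(CH₃)₃C–N₂⁺ loses N₂: no meaningful conjugate acid; N₂ departs as an exceptionally stable neutral molecule
(CH₃)₃C–OTf loses OTf⁻: pKₐ(CF₃SO₃H (triflic acid)) ≈ -14
(CH₃)₃C–OClO₃ loses ClO₄⁻: pKₐ(HClO₄) ≈ -10
(CH₃)₃C–S(CH₃)₂⁺ loses SR'₂: pKₐ(R'₂SH⁺) ≈ -7
(CH₃)₃C–NH₃⁺ loses NH₃: pKₐ(NH₄⁺) ≈ 9.2

(CH₃)₃C–N₂⁺ > (CH₃)₃C–OTf > (CH₃)₃C–OClO₃ > (CH₃)₃C–S(CH₃)₂⁺ > (CH₃)₃C–NH₃⁺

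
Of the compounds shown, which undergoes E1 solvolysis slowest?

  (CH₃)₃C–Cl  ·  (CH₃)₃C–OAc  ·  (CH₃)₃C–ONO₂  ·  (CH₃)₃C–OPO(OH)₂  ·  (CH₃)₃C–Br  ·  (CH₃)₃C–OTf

(CH₃)₃C–OAc

Same R in every case — rank the leaving groups.
The more stable X⁻ (or X) is on its own — i.e. the weaker a base it is — the better a leaving group it makes.
(CH₃)₃C–OTf loses OTf⁻: pKₐ(CF₃SO₃H (triflic acid)) ≈ -14
(CH₃)₃C–Br loses Br⁻: pKₐ(HBr) ≈ -9
(CH₃)₃C–Cl loses Cl⁻: pKₐ(HCl) ≈ -7
(CH₃)₃C–ONO₂ loses NO₃⁻: pKₐ(HNO₃) ≈ -1.3
(CH₃)₃C–OPO(OH)₂ loses H₂PO₄⁻: pKₐ(H₃PO₄) ≈ 2.1
(CH₃)₃C–OAc loses AcO⁻: pKₐ(CH₃COOH) ≈ 4.8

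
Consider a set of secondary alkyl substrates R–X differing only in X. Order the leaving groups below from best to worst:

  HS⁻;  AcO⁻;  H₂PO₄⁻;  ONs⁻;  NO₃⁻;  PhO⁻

ONs⁻ > NO₃⁻ > H₂PO₄⁻ > AcO⁻ > HS⁻ > PhO⁻

A good leaving group is a weak base: the lower the pKₐ of its conjugate acid, the more readily it departs.
ONs⁻: pKₐ(p-O₂NC₆H₄SO₃H) ≈ -3.5
NO₃⁻: pKₐ(HNO₃) ≈ -1.3
H₂PO₄⁻: pKₐ(H₃PO₄) ≈ 2.1
AcO⁻: pKₐ(CH₃COOH) ≈ 4.8
HS⁻: pKₐ(H₂S) ≈ 7
PhO⁻: pKₐ(C₆H₅OH (phenol)) ≈ 10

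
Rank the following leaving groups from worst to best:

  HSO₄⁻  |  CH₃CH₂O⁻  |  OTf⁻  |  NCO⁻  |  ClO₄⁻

Leaving-group ability tracks the stability of the departed species; conjugate-acid pKₐ is the usual yardstick (lower pKₐ → better LG).
OTf⁻: pKₐ(CF₃SO₃H (triflic acid)) ≈ -14
ClO₄⁻: pKₐ(HClO₄) ≈ -10
HSO₄⁻: pKₐ(H₂SO₄) ≈ -3
NCO⁻: pKₐ(HOCN) ≈ 3.5
CH₃CH₂O⁻: pKₐ(CH₃CH₂OH) ≈ 16
Reversing gives the worst-to-best order requested.

CH₃CH₂O⁻ < NCO⁻ < HSO₄⁻ < ClO₄⁻ < OTf⁻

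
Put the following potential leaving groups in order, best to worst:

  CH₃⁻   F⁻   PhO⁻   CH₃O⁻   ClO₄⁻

ClO₄⁻ > F⁻ > PhO⁻ > CH₃O⁻ > CH₃⁻

ClO₄⁻: pKₐ(HClO₄) ≈ -10
F⁻: pKₐ(HF) ≈ 3.2 — small and strongly basic; the poor halide leaving group
PhO⁻: pKₐ(C₆H₅OH (phenol)) ≈ 10 — resonance into the ring helps, but still a poor LG
CH₃O⁻: pKₐ(CH₃OH) ≈ 15.5
CH₃⁻: pKₐ(CH₄) ≈ 48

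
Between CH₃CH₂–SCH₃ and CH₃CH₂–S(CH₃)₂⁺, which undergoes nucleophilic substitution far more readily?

CH₃CH₂–S(CH₃)₂⁺

From CH₃CH₂–SCH₃ the departing group would be RS⁻ (pKₐ(RSH (a thiol)) ≈ 10.5). Moderately basic; rarely leaves without activation.
From CH₃CH₂–S(CH₃)₂⁺ the leaving group is SR'₂ (pKₐ(R'₂SH⁺) ≈ -7). Neutral; leaves from a sulfonium salt (R–SR'₂⁺).
(In practice CH₃CH₂–S(CH₃)₂⁺ is made from CH₃CH₂–SCH₃ by S-methylation with CH₃I, allowing neutral dimethyl sulfide, rather than methanethiolate, to depart.)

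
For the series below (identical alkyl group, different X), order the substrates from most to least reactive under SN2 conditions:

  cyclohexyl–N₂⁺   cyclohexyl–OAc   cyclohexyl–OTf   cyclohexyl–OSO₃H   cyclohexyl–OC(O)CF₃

cyclohexyl–N₂⁺ > cyclohexyl–OTf > cyclohexyl–OSO₃H > cyclohexyl–OC(O)CF₃ > cyclohexyl–OAc

The skeletons are identical, so relative rate is governed entirely by leaving-group ability.
Rank by basicity of the departing species: weakest base leaves most easily.
cyclohexyl–N₂⁺ loses N₂: no meaningful conjugate acid; N₂ departs as an exceptionally stable neutral molecule
cyclohexyl–OTf loses OTf⁻: pKₐ(CF₃SO₃H (triflic acid)) ≈ -14
cyclohexyl–OSO₃H loses HSO₄⁻: pKₐ(H₂SO₄) ≈ -3
cyclohexyl–OC(O)CF₃ loses CF₃COO⁻: pKₐ(CF₃COOH) ≈ 0.2
cyclohexyl–OAc loses AcO⁻: pKₐ(CH₃COOH) ≈ 4.8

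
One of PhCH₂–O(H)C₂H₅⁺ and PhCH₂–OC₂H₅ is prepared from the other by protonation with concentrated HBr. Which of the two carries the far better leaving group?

PhCH₂–O(H)C₂H₅⁺

From PhCH₂–OC₂H₅ the departing group would be CH₃CH₂O⁻ (pKₐ(CH₃CH₂OH) ≈ 16). Strong base; alkoxides do not leave unassisted.
From PhCH₂–O(H)C₂H₅⁺ the leaving group is R'OH (pKₐ(R'OH₂⁺) ≈ -2.4). Neutral; leaves from a protonated ether (an oxonium ion, R–O(H)R'⁺).
Protonation with concentrated HBr works by allowing neutral ethanol, rather than ethoxide, to depart, making PhCH₂–O(H)C₂H₅⁺ enormously more reactive.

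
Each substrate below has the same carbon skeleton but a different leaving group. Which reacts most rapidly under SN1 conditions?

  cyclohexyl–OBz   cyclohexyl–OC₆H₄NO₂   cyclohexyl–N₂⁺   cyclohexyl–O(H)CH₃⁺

The skeletons are identical, so relative rate is governed entirely by leaving-group ability.
The more stable X⁻ (or X) is on its own — i.e. the weaker a base it is — the better a leaving group it makes.
cyclohexyl–N₂⁺ loses N₂: no meaningful conjugate acid; N₂ departs as an exceptionally stable neutral molecule
cyclohexyl–O(H)CH₃⁺ loses R'OH: pKₐ(R'OH₂⁺) ≈ -2.4
cyclohexyl–OBz loses PhCOO⁻: pKₐ(C₆H₅COOH) ≈ 4.2
cyclohexyl–OC₆H₄NO₂ loses p-O₂N–C₆H₄–O⁻: pKₐ(p-nitrophenol) ≈ 7.2

cyclohexyl–N₂⁺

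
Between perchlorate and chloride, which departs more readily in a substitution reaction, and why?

perchlorate is the better leaving group.
pKₐ(HClO₄) ≈ -10 versus pKₐ(HCl) ≈ -7: perchlorate is the much weaker base.
Extremely weak base; rarely used for safety reasons.

perchlorate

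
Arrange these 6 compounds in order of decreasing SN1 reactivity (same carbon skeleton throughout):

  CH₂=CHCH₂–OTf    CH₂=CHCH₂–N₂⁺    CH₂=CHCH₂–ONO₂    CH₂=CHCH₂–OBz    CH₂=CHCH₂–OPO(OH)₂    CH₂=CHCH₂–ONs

Identical carbon frameworks mean the comparison reduces to leaving-group quality.
The more stable X⁻ (or X) is on its own — i.e. the weaker a base it is — the better a leaving group it makes.
CH₂=CHCH₂–N₂⁺ loses N₂: no meaningful conjugate acid; N₂ departs as an exceptionally stable neutral molecule
CH₂=CHCH₂–OTf loses OTf⁻: pKₐ(CF₃SO₃H (triflic acid)) ≈ -14
CH₂=CHCH₂–ONs loses ONs⁻: pKₐ(p-O₂NC₆H₄SO₃H) ≈ -3.5
CH₂=CHCH₂–ONO₂ loses NO₃⁻: pKₐ(HNO₃) ≈ -1.3
CH₂=CHCH₂–OPO(OH)₂ loses H₂PO₄⁻: pKₐ(H₃PO₄) ≈ 2.1
CH₂=CHCH₂–OBz loses PhCOO⁻: pKₐ(C₆H₅COOH) ≈ 4.2

CH₂=CHCH₂–N₂⁺ > CH₂=CHCH₂–OTf > CH₂=CHCH₂–ONs > CH₂=CHCH₂–ONO₂ > CH₂=CHCH₂–OPO(OH)₂ > CH₂=CHCH₂–OBz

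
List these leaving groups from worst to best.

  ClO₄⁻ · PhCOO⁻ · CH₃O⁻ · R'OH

CH₃O⁻ < PhCOO⁻ < R'OH < ClO₄⁻

A good leaving group is a weak base: the lower the pKₐ of its conjugate acid, the more readily it departs.
ClO₄⁻: pKₐ(HClO₄) ≈ -10 — extremely weak base; rarely used for safety reasons
R'OH: pKₐ(R'OH₂⁺) ≈ -2.4
PhCOO⁻: pKₐ(C₆H₅COOH) ≈ 4.2 — aryl carboxylate
CH₃O⁻: pKₐ(CH₃OH) ≈ 15.5
The question asks for worst first, so the sequence is read in increasing leaving-group ability.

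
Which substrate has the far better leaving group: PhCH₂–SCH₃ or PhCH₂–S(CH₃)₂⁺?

From PhCH₂–SCH₃ the departing group would be RS⁻ (pKₐ(RSH (a thiol)) ≈ 10.5). Moderately basic; rarely leaves without activation.
From PhCH₂–S(CH₃)₂⁺ the leaving group is SR'₂ (pKₐ(R'₂SH⁺) ≈ -7). Neutral; leaves from a sulfonium salt (R–SR'₂⁺).
(In practice PhCH₂–S(CH₃)₂⁺ is made from PhCH₂–SCH₃ by S-methylation with CH₃I, allowing neutral dimethyl sulfide, rather than methanethiolate, to depart.)

PhCH₂–S(CH₃)₂⁺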